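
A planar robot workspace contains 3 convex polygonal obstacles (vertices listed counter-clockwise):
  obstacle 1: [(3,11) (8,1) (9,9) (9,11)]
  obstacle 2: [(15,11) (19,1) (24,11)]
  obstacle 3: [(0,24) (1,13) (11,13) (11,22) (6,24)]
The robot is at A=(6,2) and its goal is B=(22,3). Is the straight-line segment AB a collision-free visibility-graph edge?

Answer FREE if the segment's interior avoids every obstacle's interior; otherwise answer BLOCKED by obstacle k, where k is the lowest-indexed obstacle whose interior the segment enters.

BLOCKED by obstacle 1

Obstacle 1 [(3,11) (8,1) (9,9) (9,11)]:
  edge (3,11)–(8,1): crosses AB
  edge (8,1)–(9,9): crosses AB
  edge (9,9)–(9,11): clear
  edge (9,11)–(3,11): clear
  → BLOCKED
Obstacle 2 [(15,11) (19,1) (24,11)]:
  edge (15,11)–(19,1): crosses AB
  edge (19,1)–(24,11): crosses AB
  edge (24,11)–(15,11): clear
  → BLOCKED
Obstacle 3 [(0,24) (1,13) (11,13) (11,22) (6,24)]:
  edge (0,24)–(1,13): clear
  edge (1,13)–(11,13): clear
  edge (11,13)–(11,22): clear
  edge (11,22)–(6,24): clear
  edge (6,24)–(0,24): clear
  midpoint (14,5/2) outside
  → clear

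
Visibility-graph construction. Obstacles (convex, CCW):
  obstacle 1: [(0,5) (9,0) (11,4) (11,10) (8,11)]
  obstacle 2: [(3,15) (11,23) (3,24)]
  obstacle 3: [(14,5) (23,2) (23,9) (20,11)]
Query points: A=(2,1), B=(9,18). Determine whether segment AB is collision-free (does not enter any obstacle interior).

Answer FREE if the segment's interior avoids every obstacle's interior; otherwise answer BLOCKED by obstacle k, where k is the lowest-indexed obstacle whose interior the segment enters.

Obstacle 1 [(0,5) (9,0) (11,4) (11,10) (8,11)]:
  edge (0,5)–(9,0): crosses AB
  edge (9,0)–(11,4): clear
  edge (11,4)–(11,10): clear
  edge (11,10)–(8,11): clear
  edge (8,11)–(0,5): crosses AB
  → BLOCKED
Obstacle 2 [(3,15) (11,23) (3,24)]:
  edge (3,15)–(11,23): clear
  edge (11,23)–(3,24): clear
  edge (3,24)–(3,15): clear
  midpoint (11/2,19/2) outside
  → clear
Obstacle 3 [(14,5) (23,2) (23,9) (20,11)]:
  edge (14,5)–(23,2): clear
  edge (23,2)–(23,9): clear
  edge (23,9)–(20,11): clear
  edge (20,11)–(14,5): clear
  midpoint (11/2,19/2) outside
  → clear

BLOCKED by obstacle 1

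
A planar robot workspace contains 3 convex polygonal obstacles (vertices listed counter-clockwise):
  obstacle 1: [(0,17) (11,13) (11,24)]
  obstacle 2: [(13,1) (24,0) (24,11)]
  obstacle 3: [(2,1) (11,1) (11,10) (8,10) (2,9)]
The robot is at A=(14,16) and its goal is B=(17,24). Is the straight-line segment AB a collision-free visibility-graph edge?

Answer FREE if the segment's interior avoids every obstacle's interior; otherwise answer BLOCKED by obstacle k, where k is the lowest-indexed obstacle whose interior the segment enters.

Obstacle 1 [(0,17) (11,13) (11,24)]:
  edge (0,17)–(11,13): clear
  edge (11,13)–(11,24): clear
  edge (11,24)–(0,17): clear
  midpoint (31/2,20) outside
  → clear
Obstacle 2 [(13,1) (24,0) (24,11)]:
  edge (13,1)–(24,0): clear
  edge (24,0)–(24,11): clear
  edge (24,11)–(13,1): clear
  midpoint (31/2,20) outside
  → clear
Obstacle 3 [(2,1) (11,1) (11,10) (8,10) (2,9)]:
  edge (2,1)–(11,1): clear
  edge (11,1)–(11,10): clear
  edge (11,10)–(8,10): clear
  edge (8,10)–(2,9): clear
  edge (2,9)–(2,1): clear
  midpoint (31/2,20) outside
  → clear

FREE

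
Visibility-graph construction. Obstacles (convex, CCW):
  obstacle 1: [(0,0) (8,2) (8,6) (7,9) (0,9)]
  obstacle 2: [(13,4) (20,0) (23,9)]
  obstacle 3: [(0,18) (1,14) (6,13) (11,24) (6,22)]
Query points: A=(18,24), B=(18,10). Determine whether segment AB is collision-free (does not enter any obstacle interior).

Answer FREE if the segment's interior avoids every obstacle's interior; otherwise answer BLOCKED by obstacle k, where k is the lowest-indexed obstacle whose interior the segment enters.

Obstacle 1 [(0,0) (8,2) (8,6) (7,9) (0,9)]:
  edge (0,0)–(8,2): clear
  edge (8,2)–(8,6): clear
  edge (8,6)–(7,9): clear
  edge (7,9)–(0,9): clear
  edge (0,9)–(0,0): clear
  midpoint (18,17) outside
  → clear
Obstacle 2 [(13,4) (20,0) (23,9)]:
  edge (13,4)–(20,0): clear
  edge (20,0)–(23,9): clear
  edge (23,9)–(13,4): clear
  midpoint (18,17) outside
  → clear
Obstacle 3 [(0,18) (1,14) (6,13) (11,24) (6,22)]:
  edge (0,18)–(1,14): clear
  edge (1,14)–(6,13): clear
  edge (6,13)–(11,24): clear
  edge (11,24)–(6,22): clear
  edge (6,22)–(0,18): clear
  midpoint (18,17) outside
  → clear

FREE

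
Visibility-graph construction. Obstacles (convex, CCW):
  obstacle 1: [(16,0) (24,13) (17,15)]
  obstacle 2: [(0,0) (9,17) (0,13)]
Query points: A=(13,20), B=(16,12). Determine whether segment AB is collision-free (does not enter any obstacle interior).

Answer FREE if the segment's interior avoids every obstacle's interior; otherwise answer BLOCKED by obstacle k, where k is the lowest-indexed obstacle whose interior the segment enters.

FREE

Obstacle 1 [(16,0) (24,13) (17,15)]:
  edge (16,0)–(24,13): clear
  edge (24,13)–(17,15): clear
  edge (17,15)–(16,0): clear
  midpoint (29/2,16) outside
  → clear
Obstacle 2 [(0,0) (9,17) (0,13)]:
  edge (0,0)–(9,17): clear
  edge (9,17)–(0,13): clear
  edge (0,13)–(0,0): clear
  midpoint (29/2,16) outside
  → clear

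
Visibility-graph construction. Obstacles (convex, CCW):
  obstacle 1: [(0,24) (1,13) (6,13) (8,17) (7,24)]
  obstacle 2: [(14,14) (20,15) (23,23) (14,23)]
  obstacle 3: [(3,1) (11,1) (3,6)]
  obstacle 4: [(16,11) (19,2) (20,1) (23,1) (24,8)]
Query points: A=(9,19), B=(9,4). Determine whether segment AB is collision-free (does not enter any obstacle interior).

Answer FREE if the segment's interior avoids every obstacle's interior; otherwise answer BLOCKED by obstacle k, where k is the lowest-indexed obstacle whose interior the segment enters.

FREE

Obstacle 1 [(0,24) (1,13) (6,13) (8,17) (7,24)]:
  edge (0,24)–(1,13): clear
  edge (1,13)–(6,13): clear
  edge (6,13)–(8,17): clear
  edge (8,17)–(7,24): clear
  edge (7,24)–(0,24): clear
  midpoint (9,23/2) outside
  → clear
Obstacle 2 [(14,14) (20,15) (23,23) (14,23)]:
  edge (14,14)–(20,15): clear
  edge (20,15)–(23,23): clear
  edge (23,23)–(14,23): clear
  edge (14,23)–(14,14): clear
  midpoint (9,23/2) outside
  → clear
Obstacle 3 [(3,1) (11,1) (3,6)]:
  edge (3,1)–(11,1): clear
  edge (11,1)–(3,6): clear
  edge (3,6)–(3,1): clear
  midpoint (9,23/2) outside
  → clear
Obstacle 4 [(16,11) (19,2) (20,1) (23,1) (24,8)]:
  edge (16,11)–(19,2): clear
  edge (19,2)–(20,1): clear
  edge (20,1)–(23,1): clear
  edge (23,1)–(24,8): clear
  edge (24,8)–(16,11): clear
  midpoint (9,23/2) outside
  → clear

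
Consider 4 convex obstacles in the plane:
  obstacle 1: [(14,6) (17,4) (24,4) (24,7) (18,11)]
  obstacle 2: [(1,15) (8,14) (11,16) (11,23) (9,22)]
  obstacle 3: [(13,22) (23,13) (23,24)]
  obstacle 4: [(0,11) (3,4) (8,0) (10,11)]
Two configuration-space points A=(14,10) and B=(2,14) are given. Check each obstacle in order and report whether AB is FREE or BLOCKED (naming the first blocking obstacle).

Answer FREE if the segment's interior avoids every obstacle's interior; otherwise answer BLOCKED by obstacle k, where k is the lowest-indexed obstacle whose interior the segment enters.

Obstacle 1 [(14,6) (17,4) (24,4) (24,7) (18,11)]:
  edge (14,6)–(17,4): clear
  edge (17,4)–(24,4): clear
  edge (24,4)–(24,7): clear
  edge (24,7)–(18,11): clear
  edge (18,11)–(14,6): clear
  midpoint (8,12) outside
  → clear
Obstacle 2 [(1,15) (8,14) (11,16) (11,23) (9,22)]:
  edge (1,15)–(8,14): clear
  edge (8,14)–(11,16): clear
  edge (11,16)–(11,23): clear
  edge (11,23)–(9,22): clear
  edge (9,22)–(1,15): clear
  midpoint (8,12) outside
  → clear
Obstacle 3 [(13,22) (23,13) (23,24)]:
  edge (13,22)–(23,13): clear
  edge (23,13)–(23,24): clear
  edge (23,24)–(13,22): clear
  midpoint (8,12) outside
  → clear
Obstacle 4 [(0,11) (3,4) (8,0) (10,11)]:
  edge (0,11)–(3,4): clear
  edge (3,4)–(8,0): clear
  edge (8,0)–(10,11): clear
  edge (10,11)–(0,11): clear
  midpoint (8,12) outside
  → clear

FREE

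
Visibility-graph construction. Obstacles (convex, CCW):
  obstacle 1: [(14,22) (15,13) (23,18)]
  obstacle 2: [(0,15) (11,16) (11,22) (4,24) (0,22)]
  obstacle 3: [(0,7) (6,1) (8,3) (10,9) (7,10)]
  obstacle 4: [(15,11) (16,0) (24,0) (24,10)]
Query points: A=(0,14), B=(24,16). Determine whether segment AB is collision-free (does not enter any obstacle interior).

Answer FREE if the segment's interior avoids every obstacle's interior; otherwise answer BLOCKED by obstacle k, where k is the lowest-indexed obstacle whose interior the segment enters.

Obstacle 1 [(14,22) (15,13) (23,18)]:
  edge (14,22)–(15,13): crosses AB
  edge (15,13)–(23,18): crosses AB
  edge (23,18)–(14,22): clear
  → BLOCKED
Obstacle 2 [(0,15) (11,16) (11,22) (4,24) (0,22)]:
  edge (0,15)–(11,16): clear
  edge (11,16)–(11,22): clear
  edge (11,22)–(4,24): clear
  edge (4,24)–(0,22): clear
  edge (0,22)–(0,15): clear
  midpoint (12,15) outside
  → clear
Obstacle 3 [(0,7) (6,1) (8,3) (10,9) (7,10)]:
  edge (0,7)–(6,1): clear
  edge (6,1)–(8,3): clear
  edge (8,3)–(10,9): clear
  edge (10,9)–(7,10): clear
  edge (7,10)–(0,7): clear
  midpoint (12,15) outside
  → clear
Obstacle 4 [(15,11) (16,0) (24,0) (24,10)]:
  edge (15,11)–(16,0): clear
  edge (16,0)–(24,0): clear
  edge (24,0)–(24,10): clear
  edge (24,10)–(15,11): clear
  midpoint (12,15) outside
  → clear

BLOCKED by obstacle 1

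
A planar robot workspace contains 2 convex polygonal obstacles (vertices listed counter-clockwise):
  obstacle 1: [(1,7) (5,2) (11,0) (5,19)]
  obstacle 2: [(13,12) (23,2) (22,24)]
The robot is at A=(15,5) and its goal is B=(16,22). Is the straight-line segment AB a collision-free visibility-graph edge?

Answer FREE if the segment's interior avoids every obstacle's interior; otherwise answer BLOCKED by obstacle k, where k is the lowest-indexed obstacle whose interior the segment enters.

BLOCKED by obstacle 2

Obstacle 1 [(1,7) (5,2) (11,0) (5,19)]:
  edge (1,7)–(5,2): clear
  edge (5,2)–(11,0): clear
  edge (11,0)–(5,19): clear
  edge (5,19)–(1,7): clear
  midpoint (31/2,27/2) outside
  → clear
Obstacle 2 [(13,12) (23,2) (22,24)]:
  edge (13,12)–(23,2): crosses AB
  edge (23,2)–(22,24): clear
  edge (22,24)–(13,12): crosses AB
  → BLOCKED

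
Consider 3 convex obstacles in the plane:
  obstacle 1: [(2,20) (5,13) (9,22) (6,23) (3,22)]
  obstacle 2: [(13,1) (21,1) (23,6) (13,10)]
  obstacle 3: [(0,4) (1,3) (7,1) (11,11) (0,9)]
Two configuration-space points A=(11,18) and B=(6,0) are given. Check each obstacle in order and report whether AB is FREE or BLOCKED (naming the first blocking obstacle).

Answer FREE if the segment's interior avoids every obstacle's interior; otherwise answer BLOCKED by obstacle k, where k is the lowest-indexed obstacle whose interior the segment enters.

BLOCKED by obstacle 3

Obstacle 1 [(2,20) (5,13) (9,22) (6,23) (3,22)]:
  edge (2,20)–(5,13): clear
  edge (5,13)–(9,22): clear
  edge (9,22)–(6,23): clear
  edge (6,23)–(3,22): clear
  edge (3,22)–(2,20): clear
  midpoint (17/2,9) outside
  → clear
Obstacle 2 [(13,1) (21,1) (23,6) (13,10)]:
  edge (13,1)–(21,1): clear
  edge (21,1)–(23,6): clear
  edge (23,6)–(13,10): clear
  edge (13,10)–(13,1): clear
  midpoint (17/2,9) outside
  → clear
Obstacle 3 [(0,4) (1,3) (7,1) (11,11) (0,9)]:
  edge (0,4)–(1,3): clear
  edge (1,3)–(7,1): crosses AB
  edge (7,1)–(11,11): clear
  edge (11,11)–(0,9): crosses AB
  edge (0,9)–(0,4): clear
  → BLOCKED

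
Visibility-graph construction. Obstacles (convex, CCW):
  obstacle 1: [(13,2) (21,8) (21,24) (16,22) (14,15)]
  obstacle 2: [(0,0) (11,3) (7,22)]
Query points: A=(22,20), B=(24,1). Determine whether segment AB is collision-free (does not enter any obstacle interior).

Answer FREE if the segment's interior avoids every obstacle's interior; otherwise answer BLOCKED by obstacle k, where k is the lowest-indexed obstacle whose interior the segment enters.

Obstacle 1 [(13,2) (21,8) (21,24) (16,22) (14,15)]:
  edge (13,2)–(21,8): clear
  edge (21,8)–(21,24): clear
  edge (21,24)–(16,22): clear
  edge (16,22)–(14,15): clear
  edge (14,15)–(13,2): clear
  midpoint (23,21/2) outside
  → clear
Obstacle 2 [(0,0) (11,3) (7,22)]:
  edge (0,0)–(11,3): clear
  edge (11,3)–(7,22): clear
  edge (7,22)–(0,0): clear
  midpoint (23,21/2) outside
  → clear

FREE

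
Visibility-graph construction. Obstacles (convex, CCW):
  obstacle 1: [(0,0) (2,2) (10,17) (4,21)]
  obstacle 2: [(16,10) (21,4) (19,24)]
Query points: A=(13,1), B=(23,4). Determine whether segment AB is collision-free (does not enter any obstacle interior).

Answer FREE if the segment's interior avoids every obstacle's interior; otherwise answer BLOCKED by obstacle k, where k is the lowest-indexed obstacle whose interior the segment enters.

FREE

Obstacle 1 [(0,0) (2,2) (10,17) (4,21)]:
  edge (0,0)–(2,2): clear
  edge (2,2)–(10,17): clear
  edge (10,17)–(4,21): clear
  edge (4,21)–(0,0): clear
  midpoint (18,5/2) outside
  → clear
Obstacle 2 [(16,10) (21,4) (19,24)]:
  edge (16,10)–(21,4): clear
  edge (21,4)–(19,24): clear
  edge (19,24)–(16,10): clear
  midpoint (18,5/2) outside
  → clear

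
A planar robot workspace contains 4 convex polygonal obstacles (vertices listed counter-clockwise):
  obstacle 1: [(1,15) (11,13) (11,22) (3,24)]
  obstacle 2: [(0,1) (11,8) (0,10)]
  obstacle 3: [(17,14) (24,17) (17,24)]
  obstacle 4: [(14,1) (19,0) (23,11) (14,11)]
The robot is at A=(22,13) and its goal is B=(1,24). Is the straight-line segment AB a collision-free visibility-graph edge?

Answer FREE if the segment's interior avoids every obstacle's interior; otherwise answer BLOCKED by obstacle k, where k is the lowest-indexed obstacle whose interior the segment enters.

Obstacle 1 [(1,15) (11,13) (11,22) (3,24)]:
  edge (1,15)–(11,13): clear
  edge (11,13)–(11,22): crosses AB
  edge (11,22)–(3,24): clear
  edge (3,24)–(1,15): crosses AB
  → BLOCKED
Obstacle 2 [(0,1) (11,8) (0,10)]:
  edge (0,1)–(11,8): clear
  edge (11,8)–(0,10): clear
  edge (0,10)–(0,1): clear
  midpoint (23/2,37/2) outside
  → clear
Obstacle 3 [(17,14) (24,17) (17,24)]:
  edge (17,14)–(24,17): crosses AB
  edge (24,17)–(17,24): clear
  edge (17,24)–(17,14): crosses AB
  → BLOCKED
Obstacle 4 [(14,1) (19,0) (23,11) (14,11)]:
  edge (14,1)–(19,0): clear
  edge (19,0)–(23,11): clear
  edge (23,11)–(14,11): clear
  edge (14,11)–(14,1): clear
  midpoint (23/2,37/2) outside
  → clear

BLOCKED by obstacle 1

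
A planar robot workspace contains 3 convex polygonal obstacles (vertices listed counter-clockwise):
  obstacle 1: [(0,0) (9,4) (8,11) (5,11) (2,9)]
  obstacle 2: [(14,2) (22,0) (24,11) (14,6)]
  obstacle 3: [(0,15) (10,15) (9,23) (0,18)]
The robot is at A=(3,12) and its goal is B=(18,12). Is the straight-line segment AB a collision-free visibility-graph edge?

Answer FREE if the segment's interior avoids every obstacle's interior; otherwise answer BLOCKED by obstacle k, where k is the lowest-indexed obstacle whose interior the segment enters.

Obstacle 1 [(0,0) (9,4) (8,11) (5,11) (2,9)]:
  edge (0,0)–(9,4): clear
  edge (9,4)–(8,11): clear
  edge (8,11)–(5,11): clear
  edge (5,11)–(2,9): clear
  edge (2,9)–(0,0): clear
  midpoint (21/2,12) outside
  → clear
Obstacle 2 [(14,2) (22,0) (24,11) (14,6)]:
  edge (14,2)–(22,0): clear
  edge (22,0)–(24,11): clear
  edge (24,11)–(14,6): clear
  edge (14,6)–(14,2): clear
  midpoint (21/2,12) outside
  → clear
Obstacle 3 [(0,15) (10,15) (9,23) (0,18)]:
  edge (0,15)–(10,15): clear
  edge (10,15)–(9,23): clear
  edge (9,23)–(0,18): clear
  edge (0,18)–(0,15): clear
  midpoint (21/2,12) outside
  → clear

FREE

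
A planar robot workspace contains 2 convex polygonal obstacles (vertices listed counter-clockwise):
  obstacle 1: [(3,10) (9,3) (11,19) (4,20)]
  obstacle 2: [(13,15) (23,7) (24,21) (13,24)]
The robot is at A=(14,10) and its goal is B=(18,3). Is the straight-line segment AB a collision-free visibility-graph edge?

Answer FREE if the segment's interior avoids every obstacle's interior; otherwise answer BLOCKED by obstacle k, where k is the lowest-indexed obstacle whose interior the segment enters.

FREE

Obstacle 1 [(3,10) (9,3) (11,19) (4,20)]:
  edge (3,10)–(9,3): clear
  edge (9,3)–(11,19): clear
  edge (11,19)–(4,20): clear
  edge (4,20)–(3,10): clear
  midpoint (16,13/2) outside
  → clear
Obstacle 2 [(13,15) (23,7) (24,21) (13,24)]:
  edge (13,15)–(23,7): clear
  edge (23,7)–(24,21): clear
  edge (24,21)–(13,24): clear
  edge (13,24)–(13,15): clear
  midpoint (16,13/2) outside
  → clear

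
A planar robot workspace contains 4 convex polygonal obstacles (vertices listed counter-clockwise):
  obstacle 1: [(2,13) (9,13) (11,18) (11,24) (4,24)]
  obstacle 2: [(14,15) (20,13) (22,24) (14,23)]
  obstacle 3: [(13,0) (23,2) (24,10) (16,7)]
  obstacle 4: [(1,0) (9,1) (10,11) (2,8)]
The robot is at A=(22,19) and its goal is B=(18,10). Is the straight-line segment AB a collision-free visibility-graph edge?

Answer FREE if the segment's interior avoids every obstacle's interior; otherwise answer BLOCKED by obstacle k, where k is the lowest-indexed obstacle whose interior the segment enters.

Obstacle 1 [(2,13) (9,13) (11,18) (11,24) (4,24)]:
  edge (2,13)–(9,13): clear
  edge (9,13)–(11,18): clear
  edge (11,18)–(11,24): clear
  edge (11,24)–(4,24): clear
  edge (4,24)–(2,13): clear
  midpoint (20,29/2) outside
  → clear
Obstacle 2 [(14,15) (20,13) (22,24) (14,23)]:
  edge (14,15)–(20,13): crosses AB
  edge (20,13)–(22,24): crosses AB
  edge (22,24)–(14,23): clear
  edge (14,23)–(14,15): clear
  → BLOCKED
Obstacle 3 [(13,0) (23,2) (24,10) (16,7)]:
  edge (13,0)–(23,2): clear
  edge (23,2)–(24,10): clear
  edge (24,10)–(16,7): clear
  edge (16,7)–(13,0): clear
  midpoint (20,29/2) outside
  → clear
Obstacle 4 [(1,0) (9,1) (10,11) (2,8)]:
  edge (1,0)–(9,1): clear
  edge (9,1)–(10,11): clear
  edge (10,11)–(2,8): clear
  edge (2,8)–(1,0): clear
  midpoint (20,29/2) outside
  → clear

BLOCKED by obstacle 2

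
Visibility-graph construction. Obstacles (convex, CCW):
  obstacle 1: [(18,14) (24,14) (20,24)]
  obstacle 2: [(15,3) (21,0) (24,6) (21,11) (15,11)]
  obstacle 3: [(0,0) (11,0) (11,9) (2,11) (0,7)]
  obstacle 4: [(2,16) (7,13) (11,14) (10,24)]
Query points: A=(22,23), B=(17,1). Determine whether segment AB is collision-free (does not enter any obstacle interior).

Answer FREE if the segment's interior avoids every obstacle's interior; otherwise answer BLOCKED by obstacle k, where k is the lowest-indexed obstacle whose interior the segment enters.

Obstacle 1 [(18,14) (24,14) (20,24)]:
  edge (18,14)–(24,14): crosses AB
  edge (24,14)–(20,24): crosses AB
  edge (20,24)–(18,14): clear
  → BLOCKED
Obstacle 2 [(15,3) (21,0) (24,6) (21,11) (15,11)]:
  edge (15,3)–(21,0): crosses AB
  edge (21,0)–(24,6): clear
  edge (24,6)–(21,11): clear
  edge (21,11)–(15,11): crosses AB
  edge (15,11)–(15,3): clear
  → BLOCKED
Obstacle 3 [(0,0) (11,0) (11,9) (2,11) (0,7)]:
  edge (0,0)–(11,0): clear
  edge (11,0)–(11,9): clear
  edge (11,9)–(2,11): clear
  edge (2,11)–(0,7): clear
  edge (0,7)–(0,0): clear
  midpoint (39/2,12) outside
  → clear
Obstacle 4 [(2,16) (7,13) (11,14) (10,24)]:
  edge (2,16)–(7,13): clear
  edge (7,13)–(11,14): clear
  edge (11,14)–(10,24): clear
  edge (10,24)–(2,16): clear
  midpoint (39/2,12) outside
  → clear

BLOCKED by obstacle 1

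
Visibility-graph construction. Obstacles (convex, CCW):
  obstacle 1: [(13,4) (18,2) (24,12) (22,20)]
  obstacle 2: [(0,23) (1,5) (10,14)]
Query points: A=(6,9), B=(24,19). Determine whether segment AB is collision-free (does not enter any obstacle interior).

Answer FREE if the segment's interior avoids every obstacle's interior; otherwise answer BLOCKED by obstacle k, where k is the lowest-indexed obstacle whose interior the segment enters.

BLOCKED by obstacle 1

Obstacle 1 [(13,4) (18,2) (24,12) (22,20)]:
  edge (13,4)–(18,2): clear
  edge (18,2)–(24,12): clear
  edge (24,12)–(22,20): crosses AB
  edge (22,20)–(13,4): crosses AB
  → BLOCKED
Obstacle 2 [(0,23) (1,5) (10,14)]:
  edge (0,23)–(1,5): clear
  edge (1,5)–(10,14): clear
  edge (10,14)–(0,23): clear
  midpoint (15,14) outside
  → clear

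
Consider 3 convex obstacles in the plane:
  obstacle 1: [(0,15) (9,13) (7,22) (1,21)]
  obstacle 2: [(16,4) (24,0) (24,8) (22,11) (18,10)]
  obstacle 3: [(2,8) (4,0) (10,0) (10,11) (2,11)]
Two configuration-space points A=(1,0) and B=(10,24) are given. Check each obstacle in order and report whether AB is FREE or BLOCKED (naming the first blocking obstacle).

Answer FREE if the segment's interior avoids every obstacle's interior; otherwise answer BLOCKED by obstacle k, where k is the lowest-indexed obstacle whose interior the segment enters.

BLOCKED by obstacle 1

Obstacle 1 [(0,15) (9,13) (7,22) (1,21)]:
  edge (0,15)–(9,13): crosses AB
  edge (9,13)–(7,22): crosses AB
  edge (7,22)–(1,21): clear
  edge (1,21)–(0,15): clear
  → BLOCKED
Obstacle 2 [(16,4) (24,0) (24,8) (22,11) (18,10)]:
  edge (16,4)–(24,0): clear
  edge (24,0)–(24,8): clear
  edge (24,8)–(22,11): clear
  edge (22,11)–(18,10): clear
  edge (18,10)–(16,4): clear
  midpoint (11/2,12) outside
  → clear
Obstacle 3 [(2,8) (4,0) (10,0) (10,11) (2,11)]:
  edge (2,8)–(4,0): crosses AB
  edge (4,0)–(10,0): clear
  edge (10,0)–(10,11): clear
  edge (10,11)–(2,11): crosses AB
  edge (2,11)–(2,8): clear
  → BLOCKED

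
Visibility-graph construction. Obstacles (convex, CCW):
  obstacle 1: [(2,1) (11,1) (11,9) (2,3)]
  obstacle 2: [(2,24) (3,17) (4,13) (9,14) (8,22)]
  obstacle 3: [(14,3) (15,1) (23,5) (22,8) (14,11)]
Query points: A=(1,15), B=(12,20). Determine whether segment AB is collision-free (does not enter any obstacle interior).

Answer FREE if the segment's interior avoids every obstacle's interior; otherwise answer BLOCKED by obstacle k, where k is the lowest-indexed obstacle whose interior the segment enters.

Obstacle 1 [(2,1) (11,1) (11,9) (2,3)]:
  edge (2,1)–(11,1): clear
  edge (11,1)–(11,9): clear
  edge (11,9)–(2,3): clear
  edge (2,3)–(2,1): clear
  midpoint (13/2,35/2) outside
  → clear
Obstacle 2 [(2,24) (3,17) (4,13) (9,14) (8,22)]:
  edge (2,24)–(3,17): clear
  edge (3,17)–(4,13): crosses AB
  edge (4,13)–(9,14): clear
  edge (9,14)–(8,22): crosses AB
  edge (8,22)–(2,24): clear
  → BLOCKED
Obstacle 3 [(14,3) (15,1) (23,5) (22,8) (14,11)]:
  edge (14,3)–(15,1): clear
  edge (15,1)–(23,5): clear
  edge (23,5)–(22,8): clear
  edge (22,8)–(14,11): clear
  edge (14,11)–(14,3): clear
  midpoint (13/2,35/2) outside
  → clear

BLOCKED by obstacle 2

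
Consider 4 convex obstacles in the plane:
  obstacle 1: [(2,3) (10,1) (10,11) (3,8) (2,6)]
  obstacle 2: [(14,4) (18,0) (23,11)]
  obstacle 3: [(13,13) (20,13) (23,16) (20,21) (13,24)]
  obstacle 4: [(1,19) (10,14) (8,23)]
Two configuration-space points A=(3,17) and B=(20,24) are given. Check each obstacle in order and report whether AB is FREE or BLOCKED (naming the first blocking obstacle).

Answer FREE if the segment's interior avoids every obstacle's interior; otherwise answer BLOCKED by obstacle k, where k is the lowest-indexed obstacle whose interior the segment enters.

BLOCKED by obstacle 3

Obstacle 1 [(2,3) (10,1) (10,11) (3,8) (2,6)]:
  edge (2,3)–(10,1): clear
  edge (10,1)–(10,11): clear
  edge (10,11)–(3,8): clear
  edge (3,8)–(2,6): clear
  edge (2,6)–(2,3): clear
  midpoint (23/2,41/2) outside
  → clear
Obstacle 2 [(14,4) (18,0) (23,11)]:
  edge (14,4)–(18,0): clear
  edge (18,0)–(23,11): clear
  edge (23,11)–(14,4): clear
  midpoint (23/2,41/2) outside
  → clear
Obstacle 3 [(13,13) (20,13) (23,16) (20,21) (13,24)]:
  edge (13,13)–(20,13): clear
  edge (20,13)–(23,16): clear
  edge (23,16)–(20,21): clear
  edge (20,21)–(13,24): crosses AB
  edge (13,24)–(13,13): crosses AB
  → BLOCKED
Obstacle 4 [(1,19) (10,14) (8,23)]:
  edge (1,19)–(10,14): crosses AB
  edge (10,14)–(8,23): crosses AB
  edge (8,23)–(1,19): clear
  → BLOCKED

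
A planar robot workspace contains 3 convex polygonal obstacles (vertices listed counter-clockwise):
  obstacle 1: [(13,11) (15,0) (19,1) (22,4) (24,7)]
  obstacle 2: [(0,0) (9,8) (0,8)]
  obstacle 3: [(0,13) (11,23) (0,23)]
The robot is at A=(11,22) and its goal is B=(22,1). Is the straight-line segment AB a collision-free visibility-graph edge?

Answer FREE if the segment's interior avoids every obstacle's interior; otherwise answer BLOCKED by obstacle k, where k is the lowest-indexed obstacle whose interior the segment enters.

BLOCKED by obstacle 1

Obstacle 1 [(13,11) (15,0) (19,1) (22,4) (24,7)]:
  edge (13,11)–(15,0): clear
  edge (15,0)–(19,1): clear
  edge (19,1)–(22,4): crosses AB
  edge (22,4)–(24,7): clear
  edge (24,7)–(13,11): crosses AB
  → BLOCKED
Obstacle 2 [(0,0) (9,8) (0,8)]:
  edge (0,0)–(9,8): clear
  edge (9,8)–(0,8): clear
  edge (0,8)–(0,0): clear
  midpoint (33/2,23/2) outside
  → clear
Obstacle 3 [(0,13) (11,23) (0,23)]:
  edge (0,13)–(11,23): clear
  edge (11,23)–(0,23): clear
  edge (0,23)–(0,13): clear
  midpoint (33/2,23/2) outside
  → clear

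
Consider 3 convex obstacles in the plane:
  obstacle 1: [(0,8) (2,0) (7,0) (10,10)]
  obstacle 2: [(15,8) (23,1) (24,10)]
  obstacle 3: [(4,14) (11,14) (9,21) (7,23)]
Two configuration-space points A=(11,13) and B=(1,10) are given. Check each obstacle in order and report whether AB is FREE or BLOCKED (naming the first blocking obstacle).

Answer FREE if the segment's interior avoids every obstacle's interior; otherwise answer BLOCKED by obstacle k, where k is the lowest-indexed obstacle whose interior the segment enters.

FREE

Obstacle 1 [(0,8) (2,0) (7,0) (10,10)]:
  edge (0,8)–(2,0): clear
  edge (2,0)–(7,0): clear
  edge (7,0)–(10,10): clear
  edge (10,10)–(0,8): clear
  midpoint (6,23/2) outside
  → clear
Obstacle 2 [(15,8) (23,1) (24,10)]:
  edge (15,8)–(23,1): clear
  edge (23,1)–(24,10): clear
  edge (24,10)–(15,8): clear
  midpoint (6,23/2) outside
  → clear
Obstacle 3 [(4,14) (11,14) (9,21) (7,23)]:
  edge (4,14)–(11,14): clear
  edge (11,14)–(9,21): clear
  edge (9,21)–(7,23): clear
  edge (7,23)–(4,14): clear
  midpoint (6,23/2) outside
  → clear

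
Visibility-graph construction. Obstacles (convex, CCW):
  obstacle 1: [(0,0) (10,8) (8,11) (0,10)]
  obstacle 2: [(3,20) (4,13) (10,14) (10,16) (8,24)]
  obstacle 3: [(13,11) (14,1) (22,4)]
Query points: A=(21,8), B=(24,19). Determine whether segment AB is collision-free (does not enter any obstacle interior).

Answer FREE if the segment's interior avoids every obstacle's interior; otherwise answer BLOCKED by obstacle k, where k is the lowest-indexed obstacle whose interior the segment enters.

FREE

Obstacle 1 [(0,0) (10,8) (8,11) (0,10)]:
  edge (0,0)–(10,8): clear
  edge (10,8)–(8,11): clear
  edge (8,11)–(0,10): clear
  edge (0,10)–(0,0): clear
  midpoint (45/2,27/2) outside
  → clear
Obstacle 2 [(3,20) (4,13) (10,14) (10,16) (8,24)]:
  edge (3,20)–(4,13): clear
  edge (4,13)–(10,14): clear
  edge (10,14)–(10,16): clear
  edge (10,16)–(8,24): clear
  edge (8,24)–(3,20): clear
  midpoint (45/2,27/2) outside
  → clear
Obstacle 3 [(13,11) (14,1) (22,4)]:
  edge (13,11)–(14,1): clear
  edge (14,1)–(22,4): clear
  edge (22,4)–(13,11): clear
  midpoint (45/2,27/2) outside
  → clear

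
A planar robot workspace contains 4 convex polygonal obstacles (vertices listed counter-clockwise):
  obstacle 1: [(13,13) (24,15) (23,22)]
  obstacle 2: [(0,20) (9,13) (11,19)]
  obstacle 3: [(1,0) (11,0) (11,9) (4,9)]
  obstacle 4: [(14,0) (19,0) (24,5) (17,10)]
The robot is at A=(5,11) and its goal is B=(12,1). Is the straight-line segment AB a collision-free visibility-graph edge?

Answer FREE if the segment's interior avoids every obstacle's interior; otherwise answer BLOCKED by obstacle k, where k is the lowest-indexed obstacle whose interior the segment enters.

Obstacle 1 [(13,13) (24,15) (23,22)]:
  edge (13,13)–(24,15): clear
  edge (24,15)–(23,22): clear
  edge (23,22)–(13,13): clear
  midpoint (17/2,6) outside
  → clear
Obstacle 2 [(0,20) (9,13) (11,19)]:
  edge (0,20)–(9,13): clear
  edge (9,13)–(11,19): clear
  edge (11,19)–(0,20): clear
  midpoint (17/2,6) outside
  → clear
Obstacle 3 [(1,0) (11,0) (11,9) (4,9)]:
  edge (1,0)–(11,0): clear
  edge (11,0)–(11,9): crosses AB
  edge (11,9)–(4,9): crosses AB
  edge (4,9)–(1,0): clear
  → BLOCKED
Obstacle 4 [(14,0) (19,0) (24,5) (17,10)]:
  edge (14,0)–(19,0): clear
  edge (19,0)–(24,5): clear
  edge (24,5)–(17,10): clear
  edge (17,10)–(14,0): clear
  midpoint (17/2,6) outside
  → clear

BLOCKED by obstacle 3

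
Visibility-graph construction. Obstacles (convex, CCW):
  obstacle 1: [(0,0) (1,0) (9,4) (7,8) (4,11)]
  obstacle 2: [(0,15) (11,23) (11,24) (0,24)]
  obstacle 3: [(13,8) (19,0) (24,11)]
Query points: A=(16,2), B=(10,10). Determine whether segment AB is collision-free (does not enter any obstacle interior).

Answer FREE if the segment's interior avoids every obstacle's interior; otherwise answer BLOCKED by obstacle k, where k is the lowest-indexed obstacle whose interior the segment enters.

Obstacle 1 [(0,0) (1,0) (9,4) (7,8) (4,11)]:
  edge (0,0)–(1,0): clear
  edge (1,0)–(9,4): clear
  edge (9,4)–(7,8): clear
  edge (7,8)–(4,11): clear
  edge (4,11)–(0,0): clear
  midpoint (13,6) outside
  → clear
Obstacle 2 [(0,15) (11,23) (11,24) (0,24)]:
  edge (0,15)–(11,23): clear
  edge (11,23)–(11,24): clear
  edge (11,24)–(0,24): clear
  edge (0,24)–(0,15): clear
  midpoint (13,6) outside
  → clear
Obstacle 3 [(13,8) (19,0) (24,11)]:
  edge (13,8)–(19,0): clear
  edge (19,0)–(24,11): clear
  edge (24,11)–(13,8): clear
  midpoint (13,6) outside
  → clear

FREE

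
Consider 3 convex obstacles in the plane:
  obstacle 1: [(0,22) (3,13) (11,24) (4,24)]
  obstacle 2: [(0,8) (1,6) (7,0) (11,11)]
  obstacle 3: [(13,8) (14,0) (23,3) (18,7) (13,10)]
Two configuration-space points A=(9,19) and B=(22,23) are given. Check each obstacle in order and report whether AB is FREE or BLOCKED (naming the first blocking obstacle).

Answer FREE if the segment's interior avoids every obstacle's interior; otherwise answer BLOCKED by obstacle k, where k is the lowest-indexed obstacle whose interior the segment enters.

Obstacle 1 [(0,22) (3,13) (11,24) (4,24)]:
  edge (0,22)–(3,13): clear
  edge (3,13)–(11,24): clear
  edge (11,24)–(4,24): clear
  edge (4,24)–(0,22): clear
  midpoint (31/2,21) outside
  → clear
Obstacle 2 [(0,8) (1,6) (7,0) (11,11)]:
  edge (0,8)–(1,6): clear
  edge (1,6)–(7,0): clear
  edge (7,0)–(11,11): clear
  edge (11,11)–(0,8): clear
  midpoint (31/2,21) outside
  → clear
Obstacle 3 [(13,8) (14,0) (23,3) (18,7) (13,10)]:
  edge (13,8)–(14,0): clear
  edge (14,0)–(23,3): clear
  edge (23,3)–(18,7): clear
  edge (18,7)–(13,10): clear
  edge (13,10)–(13,8): clear
  midpoint (31/2,21) outside
  → clear

FREE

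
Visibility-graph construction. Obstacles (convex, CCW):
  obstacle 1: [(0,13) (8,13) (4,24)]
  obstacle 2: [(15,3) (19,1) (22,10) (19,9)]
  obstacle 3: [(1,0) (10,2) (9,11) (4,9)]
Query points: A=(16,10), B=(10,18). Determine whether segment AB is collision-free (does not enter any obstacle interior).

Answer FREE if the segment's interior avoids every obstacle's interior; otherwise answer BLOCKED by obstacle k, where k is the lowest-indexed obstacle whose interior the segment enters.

FREE

Obstacle 1 [(0,13) (8,13) (4,24)]:
  edge (0,13)–(8,13): clear
  edge (8,13)–(4,24): clear
  edge (4,24)–(0,13): clear
  midpoint (13,14) outside
  → clear
Obstacle 2 [(15,3) (19,1) (22,10) (19,9)]:
  edge (15,3)–(19,1): clear
  edge (19,1)–(22,10): clear
  edge (22,10)–(19,9): clear
  edge (19,9)–(15,3): clear
  midpoint (13,14) outside
  → clear
Obstacle 3 [(1,0) (10,2) (9,11) (4,9)]:
  edge (1,0)–(10,2): clear
  edge (10,2)–(9,11): clear
  edge (9,11)–(4,9): clear
  edge (4,9)–(1,0): clear
  midpoint (13,14) outside
  → clear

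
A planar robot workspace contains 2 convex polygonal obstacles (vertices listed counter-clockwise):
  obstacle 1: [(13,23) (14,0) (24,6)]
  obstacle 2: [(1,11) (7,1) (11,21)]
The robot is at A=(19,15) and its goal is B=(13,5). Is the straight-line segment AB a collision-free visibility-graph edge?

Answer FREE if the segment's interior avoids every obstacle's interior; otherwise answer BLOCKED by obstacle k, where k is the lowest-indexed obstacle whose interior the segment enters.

Obstacle 1 [(13,23) (14,0) (24,6)]:
  edge (13,23)–(14,0): crosses AB
  edge (14,0)–(24,6): clear
  edge (24,6)–(13,23): crosses AB
  → BLOCKED
Obstacle 2 [(1,11) (7,1) (11,21)]:
  edge (1,11)–(7,1): clear
  edge (7,1)–(11,21): clear
  edge (11,21)–(1,11): clear
  midpoint (16,10) outside
  → clear

BLOCKED by obstacle 1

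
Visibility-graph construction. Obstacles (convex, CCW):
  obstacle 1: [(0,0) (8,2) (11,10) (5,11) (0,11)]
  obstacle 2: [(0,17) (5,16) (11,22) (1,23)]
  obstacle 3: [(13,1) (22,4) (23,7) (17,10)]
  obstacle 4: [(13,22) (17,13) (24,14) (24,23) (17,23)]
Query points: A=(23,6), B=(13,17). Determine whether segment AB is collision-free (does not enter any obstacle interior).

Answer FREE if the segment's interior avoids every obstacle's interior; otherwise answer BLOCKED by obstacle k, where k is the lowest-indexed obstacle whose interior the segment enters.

Obstacle 1 [(0,0) (8,2) (11,10) (5,11) (0,11)]:
  edge (0,0)–(8,2): clear
  edge (8,2)–(11,10): clear
  edge (11,10)–(5,11): clear
  edge (5,11)–(0,11): clear
  edge (0,11)–(0,0): clear
  midpoint (18,23/2) outside
  → clear
Obstacle 2 [(0,17) (5,16) (11,22) (1,23)]:
  edge (0,17)–(5,16): clear
  edge (5,16)–(11,22): clear
  edge (11,22)–(1,23): clear
  edge (1,23)–(0,17): clear
  midpoint (18,23/2) outside
  → clear
Obstacle 3 [(13,1) (22,4) (23,7) (17,10)]:
  edge (13,1)–(22,4): clear
  edge (22,4)–(23,7): crosses AB
  edge (23,7)–(17,10): crosses AB
  edge (17,10)–(13,1): clear
  → BLOCKED
Obstacle 4 [(13,22) (17,13) (24,14) (24,23) (17,23)]:
  edge (13,22)–(17,13): clear
  edge (17,13)–(24,14): clear
  edge (24,14)–(24,23): clear
  edge (24,23)–(17,23): clear
  edge (17,23)–(13,22): clear
  midpoint (18,23/2) outside
  → clear

BLOCKED by obstacle 3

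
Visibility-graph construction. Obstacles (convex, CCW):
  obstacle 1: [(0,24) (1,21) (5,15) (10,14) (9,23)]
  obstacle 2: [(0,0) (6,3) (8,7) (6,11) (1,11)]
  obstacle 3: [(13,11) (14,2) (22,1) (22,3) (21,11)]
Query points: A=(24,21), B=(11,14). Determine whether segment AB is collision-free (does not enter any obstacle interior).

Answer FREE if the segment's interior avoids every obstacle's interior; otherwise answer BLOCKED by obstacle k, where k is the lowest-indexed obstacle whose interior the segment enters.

Obstacle 1 [(0,24) (1,21) (5,15) (10,14) (9,23)]:
  edge (0,24)–(1,21): clear
  edge (1,21)–(5,15): clear
  edge (5,15)–(10,14): clear
  edge (10,14)–(9,23): clear
  edge (9,23)–(0,24): clear
  midpoint (35/2,35/2) outside
  → clear
Obstacle 2 [(0,0) (6,3) (8,7) (6,11) (1,11)]:
  edge (0,0)–(6,3): clear
  edge (6,3)–(8,7): clear
  edge (8,7)–(6,11): clear
  edge (6,11)–(1,11): clear
  edge (1,11)–(0,0): clear
  midpoint (35/2,35/2) outside
  → clear
Obstacle 3 [(13,11) (14,2) (22,1) (22,3) (21,11)]:
  edge (13,11)–(14,2): clear
  edge (14,2)–(22,1): clear
  edge (22,1)–(22,3): clear
  edge (22,3)–(21,11): clear
  edge (21,11)–(13,11): clear
  midpoint (35/2,35/2) outside
  → clear

FREE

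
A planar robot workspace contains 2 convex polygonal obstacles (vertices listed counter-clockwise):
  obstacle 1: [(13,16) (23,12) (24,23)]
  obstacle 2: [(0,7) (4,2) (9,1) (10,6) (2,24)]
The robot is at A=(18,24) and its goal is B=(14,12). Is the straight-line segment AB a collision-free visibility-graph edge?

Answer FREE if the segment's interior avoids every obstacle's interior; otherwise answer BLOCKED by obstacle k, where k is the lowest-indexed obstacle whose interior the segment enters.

Obstacle 1 [(13,16) (23,12) (24,23)]:
  edge (13,16)–(23,12): crosses AB
  edge (23,12)–(24,23): clear
  edge (24,23)–(13,16): crosses AB
  → BLOCKED
Obstacle 2 [(0,7) (4,2) (9,1) (10,6) (2,24)]:
  edge (0,7)–(4,2): clear
  edge (4,2)–(9,1): clear
  edge (9,1)–(10,6): clear
  edge (10,6)–(2,24): clear
  edge (2,24)–(0,7): clear
  midpoint (16,18) outside
  → clear

BLOCKED by obstacle 1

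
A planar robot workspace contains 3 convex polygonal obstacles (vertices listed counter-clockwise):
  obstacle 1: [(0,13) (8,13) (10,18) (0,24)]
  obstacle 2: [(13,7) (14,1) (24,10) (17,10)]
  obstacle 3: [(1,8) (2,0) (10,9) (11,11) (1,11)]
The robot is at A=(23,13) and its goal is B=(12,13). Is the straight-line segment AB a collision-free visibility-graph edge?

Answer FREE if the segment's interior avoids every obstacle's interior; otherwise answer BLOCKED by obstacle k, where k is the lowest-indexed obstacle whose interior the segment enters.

Obstacle 1 [(0,13) (8,13) (10,18) (0,24)]:
  edge (0,13)–(8,13): clear
  edge (8,13)–(10,18): clear
  edge (10,18)–(0,24): clear
  edge (0,24)–(0,13): clear
  midpoint (35/2,13) outside
  → clear
Obstacle 2 [(13,7) (14,1) (24,10) (17,10)]:
  edge (13,7)–(14,1): clear
  edge (14,1)–(24,10): clear
  edge (24,10)–(17,10): clear
  edge (17,10)–(13,7): clear
  midpoint (35/2,13) outside
  → clear
Obstacle 3 [(1,8) (2,0) (10,9) (11,11) (1,11)]:
  edge (1,8)–(2,0): clear
  edge (2,0)–(10,9): clear
  edge (10,9)–(11,11): clear
  edge (11,11)–(1,11): clear
  edge (1,11)–(1,8): clear
  midpoint (35/2,13) outside
  → clear

FREE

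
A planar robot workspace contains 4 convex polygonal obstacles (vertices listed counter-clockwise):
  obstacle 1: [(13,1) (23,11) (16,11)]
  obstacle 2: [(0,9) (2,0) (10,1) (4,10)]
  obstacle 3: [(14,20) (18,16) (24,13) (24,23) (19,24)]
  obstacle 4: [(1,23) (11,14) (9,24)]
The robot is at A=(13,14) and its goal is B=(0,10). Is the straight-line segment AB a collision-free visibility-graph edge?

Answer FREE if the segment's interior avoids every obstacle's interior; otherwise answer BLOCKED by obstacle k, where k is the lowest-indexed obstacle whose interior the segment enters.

FREE

Obstacle 1 [(13,1) (23,11) (16,11)]:
  edge (13,1)–(23,11): clear
  edge (23,11)–(16,11): clear
  edge (16,11)–(13,1): clear
  midpoint (13/2,12) outside
  → clear
Obstacle 2 [(0,9) (2,0) (10,1) (4,10)]:
  edge (0,9)–(2,0): clear
  edge (2,0)–(10,1): clear
  edge (10,1)–(4,10): clear
  edge (4,10)–(0,9): clear
  midpoint (13/2,12) outside
  → clear
Obstacle 3 [(14,20) (18,16) (24,13) (24,23) (19,24)]:
  edge (14,20)–(18,16): clear
  edge (18,16)–(24,13): clear
  edge (24,13)–(24,23): clear
  edge (24,23)–(19,24): clear
  edge (19,24)–(14,20): clear
  midpoint (13/2,12) outside
  → clear
Obstacle 4 [(1,23) (11,14) (9,24)]:
  edge (1,23)–(11,14): clear
  edge (11,14)–(9,24): clear
  edge (9,24)–(1,23): clear
  midpoint (13/2,12) outside
  → clear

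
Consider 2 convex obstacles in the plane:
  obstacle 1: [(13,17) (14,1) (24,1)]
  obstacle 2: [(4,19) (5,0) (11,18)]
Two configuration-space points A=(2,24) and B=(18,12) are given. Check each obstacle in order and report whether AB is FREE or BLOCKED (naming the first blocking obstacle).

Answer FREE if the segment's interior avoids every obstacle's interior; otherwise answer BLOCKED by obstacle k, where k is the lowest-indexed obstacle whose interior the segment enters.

Obstacle 1 [(13,17) (14,1) (24,1)]:
  edge (13,17)–(14,1): crosses AB
  edge (14,1)–(24,1): clear
  edge (24,1)–(13,17): crosses AB
  → BLOCKED
Obstacle 2 [(4,19) (5,0) (11,18)]:
  edge (4,19)–(5,0): clear
  edge (5,0)–(11,18): crosses AB
  edge (11,18)–(4,19): crosses AB
  → BLOCKED

BLOCKED by obstacle 1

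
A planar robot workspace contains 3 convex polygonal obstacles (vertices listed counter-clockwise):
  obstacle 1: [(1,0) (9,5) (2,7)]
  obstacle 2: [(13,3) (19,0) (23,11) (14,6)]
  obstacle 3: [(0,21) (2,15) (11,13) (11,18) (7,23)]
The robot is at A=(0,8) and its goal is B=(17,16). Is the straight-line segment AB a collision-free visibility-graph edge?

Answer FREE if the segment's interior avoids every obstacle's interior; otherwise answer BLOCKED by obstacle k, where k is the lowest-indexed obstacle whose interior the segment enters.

BLOCKED by obstacle 3

Obstacle 1 [(1,0) (9,5) (2,7)]:
  edge (1,0)–(9,5): clear
  edge (9,5)–(2,7): clear
  edge (2,7)–(1,0): clear
  midpoint (17/2,12) outside
  → clear
Obstacle 2 [(13,3) (19,0) (23,11) (14,6)]:
  edge (13,3)–(19,0): clear
  edge (19,0)–(23,11): clear
  edge (23,11)–(14,6): clear
  edge (14,6)–(13,3): clear
  midpoint (17/2,12) outside
  → clear
Obstacle 3 [(0,21) (2,15) (11,13) (11,18) (7,23)]:
  edge (0,21)–(2,15): clear
  edge (2,15)–(11,13): crosses AB
  edge (11,13)–(11,18): crosses AB
  edge (11,18)–(7,23): clear
  edge (7,23)–(0,21): clear
  → BLOCKED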